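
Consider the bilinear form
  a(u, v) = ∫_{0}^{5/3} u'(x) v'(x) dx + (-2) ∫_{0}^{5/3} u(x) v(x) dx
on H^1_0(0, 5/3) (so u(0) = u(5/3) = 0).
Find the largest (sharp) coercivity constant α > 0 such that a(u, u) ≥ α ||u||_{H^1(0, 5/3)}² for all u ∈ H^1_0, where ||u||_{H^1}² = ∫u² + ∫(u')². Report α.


α = (-50 + 9*π^2)/(25 + 9*π^2)

Coercivity of a(·,·) on H^1_0(0, 5/3) means a(u, u) ≥ α ||u||_{H^1}² for every u ∈ H^1_0.
The interval has length L = 5/3, and Poincaré/coercivity depend only on L. Here a(u, u) = ∫(u')² + (-2)·∫u².
Here c = -2 < 0 with |c| < (π/L)² = 9*π^2/25, so coercivity still holds. The condition a(u,u) ≥ α||u||_{H^1}² reads (1−α)∫(u')² ≥ (α−c)∫u². Any admissible α is ≤ 1 (rapidly oscillating u have ∫u²/∫(u')² → 0), and α = 1 would force 0 ≥ (1−c)∫u², impossible since c < 1; so 1−α > 0. By the sharp Poincaré inequality on H^1_0 of an interval of length L, ∫(u')² ≥ (π/L)²∫u² with equality for the first sine mode sin(π(x−x₀)/L) (x₀ the left endpoint), so the inequality holds for all u iff (1−α)(π/L)² ≥ α − c, i.e. α ≤ ((π/L)² + c)/((π/L)² + 1) = (1 + c(L/π)²)/(1 + (L/π)²). (Direct route, valid since c ≤ 0: Poincaré gives c∫u² ≥ c(L/π)²∫(u')², so a(u,u) ≥ (1 + c(L/π)²)∫(u')², while ||u||_{H^1}² ≤ (1 + (L/π)²)∫(u')²; dividing yields the same α.) With (π/L)² = 9*π^2/25 and c = -2, the largest admissible constant is α = ((π/L)² + c)/((π/L)² + 1).
Simplifying, α = (-50 + 9*π^2)/(25 + 9*π^2).


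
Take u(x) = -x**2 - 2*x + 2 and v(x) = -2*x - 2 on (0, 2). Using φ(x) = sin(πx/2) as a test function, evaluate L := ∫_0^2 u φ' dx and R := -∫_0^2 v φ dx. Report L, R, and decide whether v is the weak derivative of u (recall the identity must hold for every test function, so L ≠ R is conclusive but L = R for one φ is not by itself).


LHS = 16/π, RHS = 16/π. Yes, v = u' weakly.

u(x) = -x**2 - 2*x + 2, classical derivative u'(x) = -2*x - 2.
φ(x) = sin(πx/2), so φ'(x) = π*cos(π*x/2)/2.
Note φ(0) = φ(2) = 0, so the boundary term u·φ vanishes.
LHS = ∫_0^2 u(x) φ'(x) dx = ∫_0^2 (-π*x^2*cos(π*x/2)/2 - π*x*cos(π*x/2) + π*cos(π*x/2)) dx. Term by term:
  ∫_0^2 π*cos(π*x/2) dx = 0;  ∫_0^2 -π*x*cos(π*x/2) dx = 8/π;  ∫_0^2 -π*x^2*cos(π*x/2)/2 dx = 8/π.
Sum: 0 + 8/π + 8/π = 16/π.
So LHS = 16/π.
∫_0^2 v(x) φ(x) dx = ∫_0^2 (-2*x*sin(π*x/2) - 2*sin(π*x/2)) dx. Term by term:
  ∫_0^2 -2*sin(π*x/2) dx = -8/π;  ∫_0^2 -2*x*sin(π*x/2) dx = -8/π.
Sum: -8/π − 8/π = -16/π.
So RHS = -∫_0^2 v(x) φ(x) dx = 16/π.
LHS = RHS, so the identity holds for this test φ.
Moreover u is smooth here and v(x) = u'(x) = -2*x - 2 pointwise, so the identity holds for every test function. Hence v is the weak derivative of u.


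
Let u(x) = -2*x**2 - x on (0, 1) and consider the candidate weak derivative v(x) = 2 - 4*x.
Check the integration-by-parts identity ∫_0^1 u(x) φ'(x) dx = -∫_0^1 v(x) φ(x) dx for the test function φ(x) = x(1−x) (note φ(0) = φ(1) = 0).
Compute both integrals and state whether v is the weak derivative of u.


LHS = 1/2, RHS = 0. No, v is not the weak derivative of u.

u(x) = -2*x**2 - x, classical derivative u'(x) = -4*x - 1.
φ(x) = x(1−x), so φ'(x) = 1 - 2*x.
Note φ(0) = φ(1) = 0, so the boundary term u·φ vanishes.
LHS = ∫_0^1 u(x) φ'(x) dx = ∫_0^1 (4*x^3 - x) dx. Term by term:
  ∫_0^1 4*x^3 dx = 1;  ∫_0^1 -x dx = -1/2.
Sum: 1 − 1/2 = 1/2.
So LHS = 1/2.
∫_0^1 v(x) φ(x) dx = ∫_0^1 (4*x^3 - 6*x^2 + 2*x) dx. Term by term:
  ∫_0^1 4*x^3 dx = 1;  ∫_0^1 -6*x^2 dx = -2;  ∫_0^1 2*x dx = 1.
Sum: 1 − 2 + 1 = 0.
So RHS = -∫_0^1 v(x) φ(x) dx = 0.
LHS − RHS = 1/2 ≠ 0, so the identity fails.
(For a valid weak derivative the identity must hold for EVERY test function, in particular this one. The failure shows v is NOT the weak derivative of u.)
Correct weak derivative would be u'(x) = -4*x - 1.


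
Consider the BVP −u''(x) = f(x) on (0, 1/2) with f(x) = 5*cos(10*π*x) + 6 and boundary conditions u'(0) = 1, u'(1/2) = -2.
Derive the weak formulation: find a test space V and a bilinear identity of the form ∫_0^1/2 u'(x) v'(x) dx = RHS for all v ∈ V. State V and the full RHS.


V = H^1(0, 1/2) (v unrestricted at boundary; u is determined up to an additive constant); weak form: ∫_0^1/2 u'v' dx = ∫_0^1/2 (5*cos(10*π*x) + 6) v dx − 2·v(1/2) − v(0) for all v ∈ V.

Multiply both sides by a test function v and integrate from 0 to 1/2:
  ∫_0^1/2 −u''(x) v(x) dx = ∫_0^1/2 f(x) v(x) dx.
Integrate the LHS by parts once:
  ∫_0^1/2 −u'' v dx = −[u'(x) v(x)]_0^1/2 + ∫_0^1/2 u'(x) v'(x) dx.
Thus ∫_0^1/2 u'(x) v'(x) dx = ∫_0^1/2 f(x) v(x) dx + [u'(x) v(x)]_0^1/2.
Choose V so that boundary terms are either known or forced to vanish.
u has inhomogeneous Neumann u'(0) = 1, u'(1/2) = -2. [u' v]_0^1/2 = (-2)·v(1/2) − (1)·v(0) = − 2·v(1/2) − v(0). Take V = H^1(0, 1/2); boundary term becomes part of RHS.
Weak formulation: find u (satisfying any essential BC) such that ∫_0^1/2 u'(x) v'(x) dx = ∫_0^1/2 f v dx − 2·v(1/2) − v(0) for all v ∈ V (Neumann data are natural BCs: they enter the RHS as boundary terms).
Substituting f(x) = 5*cos(10*π*x) + 6, the right-hand side is ∫_0^1/2 (5*cos(10*π*x) + 6) v dx − 2·v(1/2) − v(0).
Compatibility check (pure Neumann): taking v ≡ 1 ∈ V gives 0 = ∫_0^1/2 f dx + (-2) − (1), i.e. ∫_0^1/2 f dx must equal u'(0) − u'(1/2) = 3. Indeed ∫_0^1/2 (5*cos(10*π*x) + 6) dx = 3, so the data are compatible. The solution is then unique only up to an additive constant (fix it e.g. by requiring ∫_0^1/2 u dx = 0).


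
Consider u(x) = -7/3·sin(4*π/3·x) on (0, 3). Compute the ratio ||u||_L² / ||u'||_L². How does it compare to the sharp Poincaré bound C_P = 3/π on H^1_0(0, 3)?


||u||_L² / ||u'||_L² = 3/(4*π) < C_P = 3/π.

u(x) = -7/3·sin(4*π/3·x), so u'(x) = -28*π*cos(4*π*x/3)/9.
Writing u(x) = A·sin(kπx/L) with A = -7/3 and k = 4, use ∫_0^L sin²(kπx/L) dx = L/2 and ∫_0^L cos²(kπx/L) dx = L/2.
u² = 49/9·sin²(4*π/3·x) and (u')² = 784*π^2/81·cos²(4*π/3·x), and each of sin², cos² integrates to L/2 = 3/2 over (0, 3).
∫_0^3 u² dx = 49/6, so ||u||_L² = 7*sqrt(6)/6.
∫_0^3 (u')² dx = 392*π^2/27, so ||u'||_L² = 14*sqrt(6)*π/9.
Ratio ||u||_L² / ||u'||_L² = 3/(4*π).
Sharp Poincaré constant on H^1_0(0, 3) is C_P = L/π = 3/π, achieved by sin(π/3·x).
This is the k = 4 harmonic; the ratio L/(kπ) is strictly less than C_P = L/π, consistent with the sharp inequality ||u||_L² ≤ C_P ||u'||_L².


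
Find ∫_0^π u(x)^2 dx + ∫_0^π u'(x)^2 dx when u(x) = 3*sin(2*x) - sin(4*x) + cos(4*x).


||u||_{H^1(0,π)}^2 = 79*π/2

u'(x) = -4*sin(4*x) + 6*cos(2*x) - 4*cos(4*x).
Expand u² and (u')² and integrate term by term on (0, π), using: for integers n ≥ 1, ∫_0^π sin²(nx) dx = ∫_0^π cos²(nx) dx = π/2; for n ≠ n', ∫_0^π sin(nx)sin(n'x) dx = ∫_0^π cos(nx)cos(n'x) dx = 0; and by product-to-sum, ∫_0^π sin(nx)cos(n'x) dx = ½∫_0^π [sin((n+n')x) + sin((n−n')x)] dx, which is 0 when n+n' is even and 2n/(n²−n'²) when n+n' is odd (it need not vanish on (0, π)).
  u² squared terms: (-1)²·∫sin(4x)² dx = 1·π/2 = π/2;  (3)²·∫sin(2x)² dx = 9·π/2 = 9*π/2;  (1)²·∫cos(4x)² dx = 1·π/2 = π/2.
  u² cross terms: 2·(-1)·(3)·∫sin(4x)·sin(2x) dx = -6·(0) = 0;  2·(-1)·(1)·∫sin(4x)·cos(4x) dx = -2·(0) = 0;  2·(3)·(1)·∫sin(2x)·cos(4x) dx = 6·(0) = 0.
  So ∫_0^π u² dx = π/2 + 9*π/2 + π/2 + 0 + 0 + 0 = 11*π/2.
  (u')² squared terms: (-4)²·∫cos(4x)² dx = 16·π/2 = 8*π;  (-4)²·∫sin(4x)² dx = 16·π/2 = 8*π;  (6)²·∫cos(2x)² dx = 36·π/2 = 18*π.
  (u')² cross terms: 2·(-4)·(-4)·∫cos(4x)·sin(4x) dx = 32·(0) = 0;  2·(-4)·(6)·∫cos(4x)·cos(2x) dx = -48·(0) = 0;  2·(-4)·(6)·∫sin(4x)·cos(2x) dx = -48·(0) = 0.
  So ∫_0^π (u')² dx = 8*π + 8*π + 18*π + 0 + 0 + 0 = 34*π.
||u||_{H^1}^2 = (11*π/2) + (34*π) = 79*π/2.


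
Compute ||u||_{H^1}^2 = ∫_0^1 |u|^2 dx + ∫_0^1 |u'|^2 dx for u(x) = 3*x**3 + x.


||u||_{H^1}^2 = 2732/105

The H^1 norm (squared) on an interval (0, L) is
  ||u||_{H^1}^2 = ∫_0^L u(x)^2 dx + ∫_0^L u'(x)^2 dx.
Compute u'(x) = 9*x**2 + 1.
Then u(x)^2 = 9*x**6 + 6*x**4 + x**2 and u'(x)^2 = 81*x**4 + 18*x**2 + 1.
Integrate each monomial from 0 to 1 using ∫_0^1 c·x^n dx = c·1^(n+1)/(n+1):
  ∫_0^1 u(x)^2 dx = ∫_0^1 (9*x^6 + 6*x^4 + x^2) dx. Term by term:
    ∫_0^1 9*x^6 dx = 9/7;  ∫_0^1 6*x^4 dx = 6/5;  ∫_0^1 x^2 dx = 1/3.
  Sum: 9/7 + 6/5 + 1/3 = 296/105.
  ∫_0^1 u'(x)^2 dx = ∫_0^1 (81*x^4 + 18*x^2 + 1) dx. Term by term:
    ∫_0^1 81*x^4 dx = 81/5;  ∫_0^1 18*x^2 dx = 6;  ∫_0^1 1 dx = 1.
  Sum: 81/5 + 6 + 1 = 116/5.
Adding: ||u||_{H^1}^2 = 296/105 + 116/5 = 2732/105.


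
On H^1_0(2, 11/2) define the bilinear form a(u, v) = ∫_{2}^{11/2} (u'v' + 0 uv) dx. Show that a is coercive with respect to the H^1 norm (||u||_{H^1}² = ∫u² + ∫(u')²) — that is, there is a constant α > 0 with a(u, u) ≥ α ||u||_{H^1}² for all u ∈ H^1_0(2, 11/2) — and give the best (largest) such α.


α = 4*π^2/(4*π^2 + 49)

Coercivity of a(·,·) on H^1_0(2, 11/2) means a(u, u) ≥ α ||u||_{H^1}² for every u ∈ H^1_0.
The interval has length L = 7/2, and Poincaré/coercivity depend only on L. Here a(u, u) = ∫(u')² + (0)·∫u².
Here c = 0, so a(u,u) = ∫(u')² alone. The condition a(u,u) ≥ α||u||_{H^1}² reads (1−α)∫(u')² ≥ (α−c)∫u². Any admissible α is ≤ 1 (rapidly oscillating u have ∫u²/∫(u')² → 0), and α = 1 would force 0 ≥ (1−c)∫u², impossible since c < 1; so 1−α > 0. By the sharp Poincaré inequality on H^1_0 of an interval of length L, ∫(u')² ≥ (π/L)²∫u² with equality for the first sine mode sin(π(x−x₀)/L) (x₀ the left endpoint), so the inequality holds for all u iff (1−α)(π/L)² ≥ α − c, i.e. α ≤ ((π/L)² + c)/((π/L)² + 1) = (1 + c(L/π)²)/(1 + (L/π)²). (Direct route, valid since c ≤ 0: Poincaré gives c∫u² ≥ c(L/π)²∫(u')², so a(u,u) ≥ (1 + c(L/π)²)∫(u')², while ||u||_{H^1}² ≤ (1 + (L/π)²)∫(u')²; dividing yields the same α.) With (π/L)² = 4*π^2/49 and c = 0, the largest admissible constant is α = ((π/L)² + c)/((π/L)² + 1).
Simplifying, α = 4*π^2/(4*π^2 + 49).


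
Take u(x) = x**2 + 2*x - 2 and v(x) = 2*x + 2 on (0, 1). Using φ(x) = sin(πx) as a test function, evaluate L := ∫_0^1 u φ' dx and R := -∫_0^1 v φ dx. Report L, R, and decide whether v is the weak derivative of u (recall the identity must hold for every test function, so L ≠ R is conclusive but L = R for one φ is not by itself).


LHS = -6/π, RHS = -6/π. Yes, v = u' weakly.

u(x) = x**2 + 2*x - 2, classical derivative u'(x) = 2*x + 2.
φ(x) = sin(πx), so φ'(x) = π*cos(π*x).
Note φ(0) = φ(1) = 0, so the boundary term u·φ vanishes.
LHS = ∫_0^1 u(x) φ'(x) dx = ∫_0^1 (π*x^2*cos(π*x) + 2*π*x*cos(π*x) - 2*π*cos(π*x)) dx. Term by term:
  ∫_0^1 -2*π*cos(π*x) dx = 0;  ∫_0^1 π*x^2*cos(π*x) dx = -2/π;  ∫_0^1 2*π*x*cos(π*x) dx = -4/π.
Sum: 0 − 2/π − 4/π = -6/π.
So LHS = -6/π.
∫_0^1 v(x) φ(x) dx = ∫_0^1 (2*x*sin(π*x) + 2*sin(π*x)) dx. Term by term:
  ∫_0^1 2*sin(π*x) dx = 4/π;  ∫_0^1 2*x*sin(π*x) dx = 2/π.
Sum: 4/π + 2/π = 6/π.
So RHS = -∫_0^1 v(x) φ(x) dx = -6/π.
LHS = RHS, so the identity holds for this test φ.
Moreover u is smooth here and v(x) = u'(x) = 2*x + 2 pointwise, so the identity holds for every test function. Hence v is the weak derivative of u.


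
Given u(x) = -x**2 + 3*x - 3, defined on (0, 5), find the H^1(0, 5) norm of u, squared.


||u||_{H^1}^2 = 1165/6

The H^1 norm (squared) on an interval (0, L) is
  ||u||_{H^1}^2 = ∫_0^L u(x)^2 dx + ∫_0^L u'(x)^2 dx.
Compute u'(x) = 3 - 2*x.
Then u(x)^2 = x**4 - 6*x**3 + 15*x**2 - 18*x + 9 and u'(x)^2 = 4*x**2 - 12*x + 9.
Integrate each monomial from 0 to 5 using ∫_0^5 c·x^n dx = c·5^(n+1)/(n+1):
  ∫_0^5 u(x)^2 dx = ∫_0^5 (x^4 - 6*x^3 + 15*x^2 - 18*x + 9) dx. Term by term:
    ∫_0^5 x^4 dx = 625;  ∫_0^5 -6*x^3 dx = -1875/2;  ∫_0^5 15*x^2 dx = 625;
    ∫_0^5 -18*x dx = -225;  ∫_0^5 9 dx = 45.
  Sum: 625 − 1875/2 + 625 − 225 + 45 = 265/2.
  ∫_0^5 u'(x)^2 dx = ∫_0^5 (4*x^2 - 12*x + 9) dx. Term by term:
    ∫_0^5 4*x^2 dx = 500/3;  ∫_0^5 -12*x dx = -150;  ∫_0^5 9 dx = 45.
  Sum: 500/3 − 150 + 45 = 185/3.
Adding: ||u||_{H^1}^2 = 265/2 + 185/3 = 1165/6.


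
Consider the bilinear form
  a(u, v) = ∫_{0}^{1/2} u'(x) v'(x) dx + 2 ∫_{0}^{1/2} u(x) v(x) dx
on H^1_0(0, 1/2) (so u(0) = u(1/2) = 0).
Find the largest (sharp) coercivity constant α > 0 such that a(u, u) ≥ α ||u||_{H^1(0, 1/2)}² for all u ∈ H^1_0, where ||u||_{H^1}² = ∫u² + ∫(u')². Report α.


α = 1

Coercivity of a(·,·) on H^1_0(0, 1/2) means a(u, u) ≥ α ||u||_{H^1}² for every u ∈ H^1_0.
The interval has length L = 1/2, and Poincaré/coercivity depend only on L. Here a(u, u) = ∫(u')² + (2)·∫u².
Here c = 2 ≥ 1, so a(u,u) = ∫(u')² + c∫u² ≥ ∫(u')² + ∫u² = ||u||_{H^1}², i.e. α = 1 works. No larger α is possible: a(u,u) ≥ α||u||_{H^1}² means (1−α)∫(u')² ≥ (α−c)∫u², and for the modes u_n = sin(nπ(x−x₀)/L) (x₀ the left endpoint) one has ∫u_n²/∫(u_n')² = (L/(nπ))² → 0, so a(u_n,u_n)/||u_n||_{H^1}² → 1. Hence the optimal constant is α = 1.
Therefore α = 1.


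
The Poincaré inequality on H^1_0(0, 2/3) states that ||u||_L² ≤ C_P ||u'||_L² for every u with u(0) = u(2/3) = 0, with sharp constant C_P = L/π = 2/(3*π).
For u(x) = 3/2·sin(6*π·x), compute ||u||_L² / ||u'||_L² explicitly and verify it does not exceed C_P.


||u||_L² / ||u'||_L² = 1/(6*π) < C_P = 2/(3*π).

u(x) = 3/2·sin(6*π·x), so u'(x) = 9*π*cos(6*π*x).
Writing u(x) = A·sin(kπx/L) with A = 3/2 and k = 4, use ∫_0^L sin²(kπx/L) dx = L/2 and ∫_0^L cos²(kπx/L) dx = L/2.
u² = 9/4·sin²(6*π·x) and (u')² = 81*π^2·cos²(6*π·x), and each of sin², cos² integrates to L/2 = 1/3 over (0, 2/3).
∫_0^2/3 u² dx = 3/4, so ||u||_L² = sqrt(3)/2.
∫_0^2/3 (u')² dx = 27*π^2, so ||u'||_L² = 3*sqrt(3)*π.
Ratio ||u||_L² / ||u'||_L² = 1/(6*π).
Sharp Poincaré constant on H^1_0(0, 2/3) is C_P = L/π = 2/(3*π), achieved by sin(3*π/2·x).
This is the k = 4 harmonic; the ratio L/(kπ) is strictly less than C_P = L/π, consistent with the sharp inequality ||u||_L² ≤ C_P ||u'||_L².


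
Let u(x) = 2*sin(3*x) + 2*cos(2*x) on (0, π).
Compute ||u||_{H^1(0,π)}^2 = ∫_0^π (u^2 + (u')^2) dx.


||u||_{H^1(0,π)}^2 = 48 + 30*π

u'(x) = -4*sin(2*x) + 6*cos(3*x).
Expand u² and (u')² and integrate term by term on (0, π), using: for integers n ≥ 1, ∫_0^π sin²(nx) dx = ∫_0^π cos²(nx) dx = π/2; for n ≠ n', ∫_0^π sin(nx)sin(n'x) dx = ∫_0^π cos(nx)cos(n'x) dx = 0; and by product-to-sum, ∫_0^π sin(nx)cos(n'x) dx = ½∫_0^π [sin((n+n')x) + sin((n−n')x)] dx, which is 0 when n+n' is even and 2n/(n²−n'²) when n+n' is odd (it need not vanish on (0, π)).
  u² squared terms: (2)²·∫cos(2x)² dx = 4·π/2 = 2*π;  (2)²·∫sin(3x)² dx = 4·π/2 = 2*π.
  u² cross terms: 2·(2)·(2)·∫cos(2x)·sin(3x) dx = 8·(6/5) = 48/5.
  So ∫_0^π u² dx = 2*π + 2*π + 48/5 = 48/5 + 4*π.
  (u')² squared terms: (-4)²·∫sin(2x)² dx = 16·π/2 = 8*π;  (6)²·∫cos(3x)² dx = 36·π/2 = 18*π.
  (u')² cross terms: 2·(-4)·(6)·∫sin(2x)·cos(3x) dx = -48·(-4/5) = 192/5.
  So ∫_0^π (u')² dx = 8*π + 18*π + 192/5 = 192/5 + 26*π.
||u||_{H^1}^2 = (48/5 + 4*π) + (192/5 + 26*π) = 48 + 30*π.


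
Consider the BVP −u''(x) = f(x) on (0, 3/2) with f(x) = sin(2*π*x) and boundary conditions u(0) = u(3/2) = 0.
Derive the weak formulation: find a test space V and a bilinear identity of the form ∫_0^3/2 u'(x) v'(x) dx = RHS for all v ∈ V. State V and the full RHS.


V = H^1_0(0, 3/2) (so v(0) = v(3/2) = 0); weak form: ∫_0^3/2 u'v' dx = ∫_0^3/2 (sin(2*π*x)) v dx for all v ∈ V.

Multiply both sides by a test function v and integrate from 0 to 3/2:
  ∫_0^3/2 −u''(x) v(x) dx = ∫_0^3/2 f(x) v(x) dx.
Integrate the LHS by parts once:
  ∫_0^3/2 −u'' v dx = −[u'(x) v(x)]_0^3/2 + ∫_0^3/2 u'(x) v'(x) dx.
Thus ∫_0^3/2 u'(x) v'(x) dx = ∫_0^3/2 f(x) v(x) dx + [u'(x) v(x)]_0^3/2.
Choose V so that boundary terms are either known or forced to vanish.
u is Dirichlet: u(0) = u(3/2) = 0. Let V = H^1_0(0, 3/2); then v(0) = v(3/2) = 0, and [u' v]_0^3/2 = 0.
Weak formulation: find u (satisfying any essential BC) such that ∫_0^3/2 u'(x) v'(x) dx = ∫_0^3/2 f v dx for all v ∈ V.
Substituting f(x) = sin(2*π*x), the right-hand side is ∫_0^3/2 (sin(2*π*x)) v dx.


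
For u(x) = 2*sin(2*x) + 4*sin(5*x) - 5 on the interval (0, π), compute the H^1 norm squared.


||u||_{H^1(0,π)}^2 = -16 + 243*π

u'(x) = 4*cos(2*x) + 20*cos(5*x).
Expand u² and (u')² and integrate term by term on (0, π), using: for integers n ≥ 1, ∫_0^π sin²(nx) dx = ∫_0^π cos²(nx) dx = π/2; for n ≠ n', ∫_0^π sin(nx)sin(n'x) dx = ∫_0^π cos(nx)cos(n'x) dx = 0; and by product-to-sum, ∫_0^π sin(nx)cos(n'x) dx = ½∫_0^π [sin((n+n')x) + sin((n−n')x)] dx, which is 0 when n+n' is even and 2n/(n²−n'²) when n+n' is odd (it need not vanish on (0, π)). For the constant mode: ∫_0^π 1 dx = π, ∫_0^π cos(nx) dx = 0, ∫_0^π sin(nx) dx = (1−(−1)^n)/n.
  u² squared terms: (-5)²·∫1 dx = 25·π = 25*π;  (2)²·∫sin(2x)² dx = 4·π/2 = 2*π;  (4)²·∫sin(5x)² dx = 16·π/2 = 8*π.
  u² cross terms: 2·(-5)·(2)·∫1·sin(2x) dx = -20·(0) = 0;  2·(-5)·(4)·∫1·sin(5x) dx = -40·(2/5) = -16;  2·(2)·(4)·∫sin(2x)·sin(5x) dx = 16·(0) = 0.
  So ∫_0^π u² dx = 25*π + 2*π + 8*π + 0 − 16 + 0 = -16 + 35*π.
  (u')² squared terms: (4)²·∫cos(2x)² dx = 16·π/2 = 8*π;  (20)²·∫cos(5x)² dx = 400·π/2 = 200*π.
  (u')² cross terms: 2·(4)·(20)·∫cos(2x)·cos(5x) dx = 160·(0) = 0.
  So ∫_0^π (u')² dx = 8*π + 200*π + 0 = 208*π.
||u||_{H^1}^2 = (-16 + 35*π) + (208*π) = -16 + 243*π.


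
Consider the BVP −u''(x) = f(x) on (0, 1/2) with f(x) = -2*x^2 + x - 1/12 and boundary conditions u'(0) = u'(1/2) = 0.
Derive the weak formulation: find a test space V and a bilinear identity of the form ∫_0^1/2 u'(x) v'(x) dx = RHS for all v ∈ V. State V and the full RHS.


V = H^1(0, 1/2) (no boundary constraint on v; u is determined up to an additive constant); weak form: ∫_0^1/2 u'v' dx = ∫_0^1/2 (-2*x^2 + x - 1/12) v dx for all v ∈ V.

Multiply both sides by a test function v and integrate from 0 to 1/2:
  ∫_0^1/2 −u''(x) v(x) dx = ∫_0^1/2 f(x) v(x) dx.
Integrate the LHS by parts once:
  ∫_0^1/2 −u'' v dx = −[u'(x) v(x)]_0^1/2 + ∫_0^1/2 u'(x) v'(x) dx.
Thus ∫_0^1/2 u'(x) v'(x) dx = ∫_0^1/2 f(x) v(x) dx + [u'(x) v(x)]_0^1/2.
Choose V so that boundary terms are either known or forced to vanish.
u has homogeneous Neumann: u'(0) = u'(1/2) = 0. So [u' v]_0^1/2 = 0·v(1/2) − 0·v(0) = 0 for any v; take V = H^1(0, 1/2).
Weak formulation: find u (satisfying any essential BC) such that ∫_0^1/2 u'(x) v'(x) dx = ∫_0^1/2 f v dx for all v ∈ V (homogeneous Neumann, so boundary terms vanish).
Substituting f(x) = -2*x^2 + x - 1/12, the right-hand side is ∫_0^1/2 (-2*x^2 + x - 1/12) v dx.
Compatibility check (pure Neumann): taking v ≡ 1 ∈ V gives 0 = ∫_0^1/2 f dx + (0) − (0), i.e. ∫_0^1/2 f dx must equal u'(0) − u'(1/2) = 0. Indeed ∫_0^1/2 (-2*x^2 + x - 1/12) dx = 0, so the data are compatible. The solution is then unique only up to an additive constant (fix it e.g. by requiring ∫_0^1/2 u dx = 0).


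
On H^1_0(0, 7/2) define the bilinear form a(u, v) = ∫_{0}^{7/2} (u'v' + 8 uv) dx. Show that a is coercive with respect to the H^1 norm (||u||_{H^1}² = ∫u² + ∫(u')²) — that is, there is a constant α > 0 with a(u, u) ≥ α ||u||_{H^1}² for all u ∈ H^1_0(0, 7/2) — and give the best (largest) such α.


α = 1

Coercivity of a(·,·) on H^1_0(0, 7/2) means a(u, u) ≥ α ||u||_{H^1}² for every u ∈ H^1_0.
The interval has length L = 7/2, and Poincaré/coercivity depend only on L. Here a(u, u) = ∫(u')² + (8)·∫u².
Here c = 8 ≥ 1, so a(u,u) = ∫(u')² + c∫u² ≥ ∫(u')² + ∫u² = ||u||_{H^1}², i.e. α = 1 works. No larger α is possible: a(u,u) ≥ α||u||_{H^1}² means (1−α)∫(u')² ≥ (α−c)∫u², and for the modes u_n = sin(nπ(x−x₀)/L) (x₀ the left endpoint) one has ∫u_n²/∫(u_n')² = (L/(nπ))² → 0, so a(u_n,u_n)/||u_n||_{H^1}² → 1. Hence the optimal constant is α = 1.
Therefore α = 1.


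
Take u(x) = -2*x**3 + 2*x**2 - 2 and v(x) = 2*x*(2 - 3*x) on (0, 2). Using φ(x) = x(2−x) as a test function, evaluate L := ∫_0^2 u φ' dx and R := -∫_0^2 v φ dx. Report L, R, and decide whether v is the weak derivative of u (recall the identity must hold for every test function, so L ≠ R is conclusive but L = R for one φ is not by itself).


LHS = 64/15, RHS = 64/15. Yes, v = u' weakly.

u(x) = -2*x**3 + 2*x**2 - 2, classical derivative u'(x) = -6*x**2 + 4*x.
φ(x) = x(2−x), so φ'(x) = 2 - 2*x.
Note φ(0) = φ(2) = 0, so the boundary term u·φ vanishes.
LHS = ∫_0^2 u(x) φ'(x) dx = ∫_0^2 (4*x^4 - 8*x^3 + 4*x^2 + 4*x - 4) dx. Term by term:
  ∫_0^2 4*x^4 dx = 128/5;  ∫_0^2 -8*x^3 dx = -32;  ∫_0^2 4*x^2 dx = 32/3;
  ∫_0^2 4*x dx = 8;  ∫_0^2 -4 dx = -8.
Sum: 128/5 − 32 + 32/3 + 8 − 8 = 64/15.
So LHS = 64/15.
∫_0^2 v(x) φ(x) dx = ∫_0^2 (6*x^4 - 16*x^3 + 8*x^2) dx. Term by term:
  ∫_0^2 6*x^4 dx = 192/5;  ∫_0^2 -16*x^3 dx = -64;  ∫_0^2 8*x^2 dx = 64/3.
Sum: 192/5 − 64 + 64/3 = -64/15.
So RHS = -∫_0^2 v(x) φ(x) dx = 64/15.
LHS = RHS, so the identity holds for this test φ.
Moreover u is smooth here and v(x) = u'(x) = -6*x**2 + 4*x pointwise, so the identity holds for every test function. Hence v is the weak derivative of u.


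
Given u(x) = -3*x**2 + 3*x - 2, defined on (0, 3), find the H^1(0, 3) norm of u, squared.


||u||_{H^1}^2 = 4089/10

The H^1 norm (squared) on an interval (0, L) is
  ||u||_{H^1}^2 = ∫_0^L u(x)^2 dx + ∫_0^L u'(x)^2 dx.
Compute u'(x) = 3 - 6*x.
Then u(x)^2 = 9*x**4 - 18*x**3 + 21*x**2 - 12*x + 4 and u'(x)^2 = 36*x**2 - 36*x + 9.
Integrate each monomial from 0 to 3 using ∫_0^3 c·x^n dx = c·3^(n+1)/(n+1):
  ∫_0^3 u(x)^2 dx = ∫_0^3 (9*x^4 - 18*x^3 + 21*x^2 - 12*x + 4) dx. Term by term:
    ∫_0^3 9*x^4 dx = 2187/5;  ∫_0^3 -18*x^3 dx = -729/2;  ∫_0^3 21*x^2 dx = 189;
    ∫_0^3 -12*x dx = -54;  ∫_0^3 4 dx = 12.
  Sum: 2187/5 − 729/2 + 189 − 54 + 12 = 2199/10.
  ∫_0^3 u'(x)^2 dx = ∫_0^3 (36*x^2 - 36*x + 9) dx. Term by term:
    ∫_0^3 36*x^2 dx = 324;  ∫_0^3 -36*x dx = -162;  ∫_0^3 9 dx = 27.
  Sum: 324 − 162 + 27 = 189.
Adding: ||u||_{H^1}^2 = 2199/10 + 189 = 4089/10.


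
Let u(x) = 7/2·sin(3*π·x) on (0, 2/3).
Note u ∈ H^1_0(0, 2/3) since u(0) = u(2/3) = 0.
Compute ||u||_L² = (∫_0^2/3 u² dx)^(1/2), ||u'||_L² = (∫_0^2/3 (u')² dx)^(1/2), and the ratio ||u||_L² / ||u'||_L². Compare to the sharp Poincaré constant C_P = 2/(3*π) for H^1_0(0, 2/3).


||u||_L² / ||u'||_L² = 1/(3*π) < C_P = 2/(3*π).

u(x) = 7/2·sin(3*π·x), so u'(x) = 21*π*cos(3*π*x)/2.
Writing u(x) = A·sin(kπx/L) with A = 7/2 and k = 2, use ∫_0^L sin²(kπx/L) dx = L/2 and ∫_0^L cos²(kπx/L) dx = L/2.
u² = 49/4·sin²(3*π·x) and (u')² = 441*π^2/4·cos²(3*π·x), and each of sin², cos² integrates to L/2 = 1/3 over (0, 2/3).
∫_0^2/3 u² dx = 49/12, so ||u||_L² = 7*sqrt(3)/6.
∫_0^2/3 (u')² dx = 147*π^2/4, so ||u'||_L² = 7*sqrt(3)*π/2.
Ratio ||u||_L² / ||u'||_L² = 1/(3*π).
Sharp Poincaré constant on H^1_0(0, 2/3) is C_P = L/π = 2/(3*π), achieved by sin(3*π/2·x).
This is the k = 2 harmonic; the ratio L/(kπ) is strictly less than C_P = L/π, consistent with the sharp inequality ||u||_L² ≤ C_P ||u'||_L².


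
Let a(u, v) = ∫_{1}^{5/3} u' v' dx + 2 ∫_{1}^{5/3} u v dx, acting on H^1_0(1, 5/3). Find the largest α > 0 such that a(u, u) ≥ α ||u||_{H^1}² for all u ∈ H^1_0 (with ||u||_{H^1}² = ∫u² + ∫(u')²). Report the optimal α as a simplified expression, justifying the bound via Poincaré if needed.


α = 1

Coercivity of a(·,·) on H^1_0(1, 5/3) means a(u, u) ≥ α ||u||_{H^1}² for every u ∈ H^1_0.
The interval has length L = 2/3, and Poincaré/coercivity depend only on L. Here a(u, u) = ∫(u')² + (2)·∫u².
Here c = 2 ≥ 1, so a(u,u) = ∫(u')² + c∫u² ≥ ∫(u')² + ∫u² = ||u||_{H^1}², i.e. α = 1 works. No larger α is possible: a(u,u) ≥ α||u||_{H^1}² means (1−α)∫(u')² ≥ (α−c)∫u², and for the modes u_n = sin(nπ(x−x₀)/L) (x₀ the left endpoint) one has ∫u_n²/∫(u_n')² = (L/(nπ))² → 0, so a(u_n,u_n)/||u_n||_{H^1}² → 1. Hence the optimal constant is α = 1.
Therefore α = 1.


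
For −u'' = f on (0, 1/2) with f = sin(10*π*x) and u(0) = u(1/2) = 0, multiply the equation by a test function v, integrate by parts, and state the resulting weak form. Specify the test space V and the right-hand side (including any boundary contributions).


V = H^1_0(0, 1/2) (so v(0) = v(1/2) = 0); weak form: ∫_0^1/2 u'v' dx = ∫_0^1/2 (sin(10*π*x)) v dx for all v ∈ V.

Multiply both sides by a test function v and integrate from 0 to 1/2:
  ∫_0^1/2 −u''(x) v(x) dx = ∫_0^1/2 f(x) v(x) dx.
Integrate the LHS by parts once:
  ∫_0^1/2 −u'' v dx = −[u'(x) v(x)]_0^1/2 + ∫_0^1/2 u'(x) v'(x) dx.
Thus ∫_0^1/2 u'(x) v'(x) dx = ∫_0^1/2 f(x) v(x) dx + [u'(x) v(x)]_0^1/2.
Choose V so that boundary terms are either known or forced to vanish.
u is Dirichlet: u(0) = u(1/2) = 0. Let V = H^1_0(0, 1/2); then v(0) = v(1/2) = 0, and [u' v]_0^1/2 = 0.
Weak formulation: find u (satisfying any essential BC) such that ∫_0^1/2 u'(x) v'(x) dx = ∫_0^1/2 f v dx for all v ∈ V.
Substituting f(x) = sin(10*π*x), the right-hand side is ∫_0^1/2 (sin(10*π*x)) v dx.


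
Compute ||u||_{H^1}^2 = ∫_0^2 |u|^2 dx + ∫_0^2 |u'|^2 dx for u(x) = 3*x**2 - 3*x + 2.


||u||_{H^1}^2 = 338/5

The H^1 norm (squared) on an interval (0, L) is
  ||u||_{H^1}^2 = ∫_0^L u(x)^2 dx + ∫_0^L u'(x)^2 dx.
Compute u'(x) = 6*x - 3.
Then u(x)^2 = 9*x**4 - 18*x**3 + 21*x**2 - 12*x + 4 and u'(x)^2 = 36*x**2 - 36*x + 9.
Integrate each monomial from 0 to 2 using ∫_0^2 c·x^n dx = c·2^(n+1)/(n+1):
  ∫_0^2 u(x)^2 dx = ∫_0^2 (9*x^4 - 18*x^3 + 21*x^2 - 12*x + 4) dx. Term by term:
    ∫_0^2 9*x^4 dx = 288/5;  ∫_0^2 -18*x^3 dx = -72;  ∫_0^2 21*x^2 dx = 56;
    ∫_0^2 -12*x dx = -24;  ∫_0^2 4 dx = 8.
  Sum: 288/5 − 72 + 56 − 24 + 8 = 128/5.
  ∫_0^2 u'(x)^2 dx = ∫_0^2 (36*x^2 - 36*x + 9) dx. Term by term:
    ∫_0^2 36*x^2 dx = 96;  ∫_0^2 -36*x dx = -72;  ∫_0^2 9 dx = 18.
  Sum: 96 − 72 + 18 = 42.
Adding: ||u||_{H^1}^2 = 128/5 + 42 = 338/5.


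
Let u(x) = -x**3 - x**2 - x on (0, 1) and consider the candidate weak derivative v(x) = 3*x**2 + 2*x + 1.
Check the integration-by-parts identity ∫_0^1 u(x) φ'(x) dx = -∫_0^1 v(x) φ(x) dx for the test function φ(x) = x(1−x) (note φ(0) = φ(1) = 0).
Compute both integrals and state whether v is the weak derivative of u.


LHS = 29/60, RHS = -29/60. No, v is not the weak derivative of u.

u(x) = -x**3 - x**2 - x, classical derivative u'(x) = -3*x**2 - 2*x - 1.
φ(x) = x(1−x), so φ'(x) = 1 - 2*x.
Note φ(0) = φ(1) = 0, so the boundary term u·φ vanishes.
LHS = ∫_0^1 u(x) φ'(x) dx = ∫_0^1 (2*x^4 + x^3 + x^2 - x) dx. Term by term:
  ∫_0^1 2*x^4 dx = 2/5;  ∫_0^1 x^3 dx = 1/4;  ∫_0^1 x^2 dx = 1/3;
  ∫_0^1 -x dx = -1/2.
Sum: 2/5 + 1/4 + 1/3 − 1/2 = 29/60.
So LHS = 29/60.
∫_0^1 v(x) φ(x) dx = ∫_0^1 (-3*x^4 + x^3 + x^2 + x) dx. Term by term:
  ∫_0^1 -3*x^4 dx = -3/5;  ∫_0^1 x^3 dx = 1/4;  ∫_0^1 x^2 dx = 1/3;
  ∫_0^1 x dx = 1/2.
Sum: -3/5 + 1/4 + 1/3 + 1/2 = 29/60.
So RHS = -∫_0^1 v(x) φ(x) dx = -29/60.
LHS − RHS = 29/30 ≠ 0, so the identity fails.
(For a valid weak derivative the identity must hold for EVERY test function, in particular this one. The failure shows v is NOT the weak derivative of u.)
Correct weak derivative would be u'(x) = -3*x**2 - 2*x - 1.


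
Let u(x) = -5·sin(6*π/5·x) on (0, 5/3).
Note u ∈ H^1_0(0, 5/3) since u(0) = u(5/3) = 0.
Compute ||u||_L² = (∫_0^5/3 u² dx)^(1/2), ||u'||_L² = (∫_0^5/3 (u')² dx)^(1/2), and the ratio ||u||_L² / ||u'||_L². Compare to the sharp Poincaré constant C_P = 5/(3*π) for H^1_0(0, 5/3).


||u||_L² / ||u'||_L² = 5/(6*π) < C_P = 5/(3*π).

u(x) = -5·sin(6*π/5·x), so u'(x) = -6*π*cos(6*π*x/5).
Writing u(x) = A·sin(kπx/L) with A = -5 and k = 2, use ∫_0^L sin²(kπx/L) dx = L/2 and ∫_0^L cos²(kπx/L) dx = L/2.
u² = 25·sin²(6*π/5·x) and (u')² = 36*π^2·cos²(6*π/5·x), and each of sin², cos² integrates to L/2 = 5/6 over (0, 5/3).
∫_0^5/3 u² dx = 125/6, so ||u||_L² = 5*sqrt(30)/6.
∫_0^5/3 (u')² dx = 30*π^2, so ||u'||_L² = sqrt(30)*π.
Ratio ||u||_L² / ||u'||_L² = 5/(6*π).
Sharp Poincaré constant on H^1_0(0, 5/3) is C_P = L/π = 5/(3*π), achieved by sin(3*π/5·x).
This is the k = 2 harmonic; the ratio L/(kπ) is strictly less than C_P = L/π, consistent with the sharp inequality ||u||_L² ≤ C_P ||u'||_L².


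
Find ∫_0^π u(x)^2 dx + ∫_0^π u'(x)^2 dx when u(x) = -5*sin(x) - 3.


||u||_{H^1(0,π)}^2 = 60 + 34*π

u'(x) = -5*cos(x).
Expand u² and (u')² and integrate term by term on (0, π), using: for integers n ≥ 1, ∫_0^π sin²(nx) dx = ∫_0^π cos²(nx) dx = π/2; for n ≠ n', ∫_0^π sin(nx)sin(n'x) dx = ∫_0^π cos(nx)cos(n'x) dx = 0; and by product-to-sum, ∫_0^π sin(nx)cos(n'x) dx = ½∫_0^π [sin((n+n')x) + sin((n−n')x)] dx, which is 0 when n+n' is even and 2n/(n²−n'²) when n+n' is odd (it need not vanish on (0, π)). For the constant mode: ∫_0^π 1 dx = π, ∫_0^π cos(nx) dx = 0, ∫_0^π sin(nx) dx = (1−(−1)^n)/n.
  u² squared terms: (-3)²·∫1 dx = 9·π = 9*π;  (-5)²·∫sin(x)² dx = 25·π/2 = 25*π/2.
  u² cross terms: 2·(-3)·(-5)·∫1·sin(x) dx = 30·(2) = 60.
  So ∫_0^π u² dx = 9*π + 25*π/2 + 60 = 60 + 43*π/2.
  (u')² squared terms: (-5)²·∫cos(x)² dx = 25·π/2 = 25*π/2.
  So ∫_0^π (u')² dx = 25*π/2.
||u||_{H^1}^2 = (60 + 43*π/2) + (25*π/2) = 60 + 34*π.


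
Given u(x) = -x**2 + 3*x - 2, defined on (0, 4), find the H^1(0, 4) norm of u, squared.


||u||_{H^1}^2 = 652/15

The H^1 norm (squared) on an interval (0, L) is
  ||u||_{H^1}^2 = ∫_0^L u(x)^2 dx + ∫_0^L u'(x)^2 dx.
Compute u'(x) = 3 - 2*x.
Then u(x)^2 = x**4 - 6*x**3 + 13*x**2 - 12*x + 4 and u'(x)^2 = 4*x**2 - 12*x + 9.
Integrate each monomial from 0 to 4 using ∫_0^4 c·x^n dx = c·4^(n+1)/(n+1):
  ∫_0^4 u(x)^2 dx = ∫_0^4 (x^4 - 6*x^3 + 13*x^2 - 12*x + 4) dx. Term by term:
    ∫_0^4 x^4 dx = 1024/5;  ∫_0^4 -6*x^3 dx = -384;  ∫_0^4 13*x^2 dx = 832/3;
    ∫_0^4 -12*x dx = -96;  ∫_0^4 4 dx = 16.
  Sum: 1024/5 − 384 + 832/3 − 96 + 16 = 272/15.
  ∫_0^4 u'(x)^2 dx = ∫_0^4 (4*x^2 - 12*x + 9) dx. Term by term:
    ∫_0^4 4*x^2 dx = 256/3;  ∫_0^4 -12*x dx = -96;  ∫_0^4 9 dx = 36.
  Sum: 256/3 − 96 + 36 = 76/3.
Adding: ||u||_{H^1}^2 = 272/15 + 76/3 = 652/15.


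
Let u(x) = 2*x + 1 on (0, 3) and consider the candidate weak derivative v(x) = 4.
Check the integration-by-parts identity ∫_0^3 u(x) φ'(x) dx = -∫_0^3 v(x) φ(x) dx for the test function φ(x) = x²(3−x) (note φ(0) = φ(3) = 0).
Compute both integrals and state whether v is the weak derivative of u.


LHS = -27/2, RHS = -27. No, v is not the weak derivative of u.

u(x) = 2*x + 1, classical derivative u'(x) = 2.
φ(x) = x²(3−x), so φ'(x) = 3*x*(2 - x).
Note φ(0) = φ(3) = 0, so the boundary term u·φ vanishes.
LHS = ∫_0^3 u(x) φ'(x) dx = ∫_0^3 (-6*x^3 + 9*x^2 + 6*x) dx. Term by term:
  ∫_0^3 -6*x^3 dx = -243/2;  ∫_0^3 9*x^2 dx = 81;  ∫_0^3 6*x dx = 27.
Sum: -243/2 + 81 + 27 = -27/2.
So LHS = -27/2.
∫_0^3 v(x) φ(x) dx = ∫_0^3 (-4*x^3 + 12*x^2) dx. Term by term:
  ∫_0^3 -4*x^3 dx = -81;  ∫_0^3 12*x^2 dx = 108.
Sum: -81 + 108 = 27.
So RHS = -∫_0^3 v(x) φ(x) dx = -27.
LHS − RHS = 27/2 ≠ 0, so the identity fails.
(For a valid weak derivative the identity must hold for EVERY test function, in particular this one. The failure shows v is NOT the weak derivative of u.)
Correct weak derivative would be u'(x) = 2.


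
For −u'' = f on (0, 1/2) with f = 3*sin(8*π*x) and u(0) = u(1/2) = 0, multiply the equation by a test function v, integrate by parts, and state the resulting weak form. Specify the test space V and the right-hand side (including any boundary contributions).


V = H^1_0(0, 1/2) (so v(0) = v(1/2) = 0); weak form: ∫_0^1/2 u'v' dx = ∫_0^1/2 (3*sin(8*π*x)) v dx for all v ∈ V.

Multiply both sides by a test function v and integrate from 0 to 1/2:
  ∫_0^1/2 −u''(x) v(x) dx = ∫_0^1/2 f(x) v(x) dx.
Integrate the LHS by parts once:
  ∫_0^1/2 −u'' v dx = −[u'(x) v(x)]_0^1/2 + ∫_0^1/2 u'(x) v'(x) dx.
Thus ∫_0^1/2 u'(x) v'(x) dx = ∫_0^1/2 f(x) v(x) dx + [u'(x) v(x)]_0^1/2.
Choose V so that boundary terms are either known or forced to vanish.
u is Dirichlet: u(0) = u(1/2) = 0. Let V = H^1_0(0, 1/2); then v(0) = v(1/2) = 0, and [u' v]_0^1/2 = 0.
Weak formulation: find u (satisfying any essential BC) such that ∫_0^1/2 u'(x) v'(x) dx = ∫_0^1/2 f v dx for all v ∈ V.
Substituting f(x) = 3*sin(8*π*x), the right-hand side is ∫_0^1/2 (3*sin(8*π*x)) v dx.


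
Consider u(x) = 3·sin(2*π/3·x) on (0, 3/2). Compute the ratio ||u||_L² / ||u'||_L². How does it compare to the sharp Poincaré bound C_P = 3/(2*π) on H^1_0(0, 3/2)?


||u||_L² / ||u'||_L² = 3/(2*π) = C_P.

u(x) = 3·sin(2*π/3·x), so u'(x) = 2*π*cos(2*π*x/3).
Writing u(x) = A·sin(kπx/L) with A = 3 and k = 1, use ∫_0^L sin²(kπx/L) dx = L/2 and ∫_0^L cos²(kπx/L) dx = L/2.
u² = 9·sin²(2*π/3·x) and (u')² = 4*π^2·cos²(2*π/3·x), and each of sin², cos² integrates to L/2 = 3/4 over (0, 3/2).
∫_0^3/2 u² dx = 27/4, so ||u||_L² = 3*sqrt(3)/2.
∫_0^3/2 (u')² dx = 3*π^2, so ||u'||_L² = sqrt(3)*π.
Ratio ||u||_L² / ||u'||_L² = 3/(2*π).
Sharp Poincaré constant on H^1_0(0, 3/2) is C_P = L/π = 3/(2*π), achieved by sin(2*π/3·x).
This is the k = 1 eigenfunction (up to amplitude), so the ratio equals the sharp Poincaré constant exactly.


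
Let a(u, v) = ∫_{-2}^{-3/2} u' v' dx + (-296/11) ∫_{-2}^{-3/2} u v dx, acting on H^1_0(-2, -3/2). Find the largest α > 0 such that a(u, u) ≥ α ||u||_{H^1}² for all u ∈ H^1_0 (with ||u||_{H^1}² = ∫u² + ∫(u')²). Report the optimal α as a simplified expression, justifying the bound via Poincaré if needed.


α = 4*(-74 + 11*π^2)/(11*(1 + 4*π^2))

Coercivity of a(·,·) on H^1_0(-2, -3/2) means a(u, u) ≥ α ||u||_{H^1}² for every u ∈ H^1_0.
The interval has length L = 1/2, and Poincaré/coercivity depend only on L. Here a(u, u) = ∫(u')² + (-296/11)·∫u².
Here c = -296/11 < 0 with |c| < (π/L)² = 4*π^2, so coercivity still holds. The condition a(u,u) ≥ α||u||_{H^1}² reads (1−α)∫(u')² ≥ (α−c)∫u². Any admissible α is ≤ 1 (rapidly oscillating u have ∫u²/∫(u')² → 0), and α = 1 would force 0 ≥ (1−c)∫u², impossible since c < 1; so 1−α > 0. By the sharp Poincaré inequality on H^1_0 of an interval of length L, ∫(u')² ≥ (π/L)²∫u² with equality for the first sine mode sin(π(x−x₀)/L) (x₀ the left endpoint), so the inequality holds for all u iff (1−α)(π/L)² ≥ α − c, i.e. α ≤ ((π/L)² + c)/((π/L)² + 1) = (1 + c(L/π)²)/(1 + (L/π)²). (Direct route, valid since c ≤ 0: Poincaré gives c∫u² ≥ c(L/π)²∫(u')², so a(u,u) ≥ (1 + c(L/π)²)∫(u')², while ||u||_{H^1}² ≤ (1 + (L/π)²)∫(u')²; dividing yields the same α.) With (π/L)² = 4*π^2 and c = -296/11, the largest admissible constant is α = ((π/L)² + c)/((π/L)² + 1).
Simplifying, α = 4*(-74 + 11*π^2)/(11*(1 + 4*π^2)).


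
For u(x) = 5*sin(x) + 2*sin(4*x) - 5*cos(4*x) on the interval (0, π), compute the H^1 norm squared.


||u||_{H^1(0,π)}^2 = 340/3 + 543*π/2

u'(x) = 20*sin(4*x) + 5*cos(x) + 8*cos(4*x).
Expand u² and (u')² and integrate term by term on (0, π), using: for integers n ≥ 1, ∫_0^π sin²(nx) dx = ∫_0^π cos²(nx) dx = π/2; for n ≠ n', ∫_0^π sin(nx)sin(n'x) dx = ∫_0^π cos(nx)cos(n'x) dx = 0; and by product-to-sum, ∫_0^π sin(nx)cos(n'x) dx = ½∫_0^π [sin((n+n')x) + sin((n−n')x)] dx, which is 0 when n+n' is even and 2n/(n²−n'²) when n+n' is odd (it need not vanish on (0, π)).
  u² squared terms: (-5)²·∫cos(4x)² dx = 25·π/2 = 25*π/2;  (2)²·∫sin(4x)² dx = 4·π/2 = 2*π;  (5)²·∫sin(x)² dx = 25·π/2 = 25*π/2.
  u² cross terms: 2·(-5)·(2)·∫cos(4x)·sin(4x) dx = -20·(0) = 0;  2·(-5)·(5)·∫cos(4x)·sin(x) dx = -50·(-2/15) = 20/3;  2·(2)·(5)·∫sin(4x)·sin(x) dx = 20·(0) = 0.
  So ∫_0^π u² dx = 25*π/2 + 2*π + 25*π/2 + 0 + 20/3 + 0 = 20/3 + 27*π.
  (u')² squared terms: (5)²·∫cos(x)² dx = 25·π/2 = 25*π/2;  (8)²·∫cos(4x)² dx = 64·π/2 = 32*π;  (20)²·∫sin(4x)² dx = 400·π/2 = 200*π.
  (u')² cross terms: 2·(5)·(8)·∫cos(x)·cos(4x) dx = 80·(0) = 0;  2·(5)·(20)·∫cos(x)·sin(4x) dx = 200·(8/15) = 320/3;  2·(8)·(20)·∫cos(4x)·sin(4x) dx = 320·(0) = 0.
  So ∫_0^π (u')² dx = 25*π/2 + 32*π + 200*π + 0 + 320/3 + 0 = 320/3 + 489*π/2.
||u||_{H^1}^2 = (20/3 + 27*π) + (320/3 + 489*π/2) = 340/3 + 543*π/2.


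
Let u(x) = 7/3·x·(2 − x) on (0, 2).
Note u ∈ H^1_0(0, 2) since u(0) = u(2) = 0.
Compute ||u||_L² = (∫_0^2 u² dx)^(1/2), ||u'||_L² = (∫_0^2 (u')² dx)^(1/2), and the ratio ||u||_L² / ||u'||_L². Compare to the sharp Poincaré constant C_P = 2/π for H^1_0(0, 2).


||u||_L² / ||u'||_L² = sqrt(10)/5 < C_P = 2/π.

u(x) = 7/3·x·(2 − x), so u'(x) = 14/3 - 14*x/3.
u(x) = 7/3·x·(2 − x) vanishes at x = 0 and x = 2, so u ∈ H^1_0(0, 2). Differentiate via the product rule and integrate the resulting polynomials term by term.
  ∫_0^2 u² dx = ∫_0^2 (49*x^4/9 - 196*x^3/9 + 196*x^2/9) dx. Term by term:
    ∫_0^2 49*x^4/9 dx = 1568/45;  ∫_0^2 -196*x^3/9 dx = -784/9;  ∫_0^2 196*x^2/9 dx = 1568/27.
  Sum: 1568/45 − 784/9 + 1568/27 = 784/135.
  ∫_0^2 (u')² dx = ∫_0^2 (196*x^2/9 - 392*x/9 + 196/9) dx. Term by term:
    ∫_0^2 196*x^2/9 dx = 1568/27;  ∫_0^2 -392*x/9 dx = -784/9;  ∫_0^2 196/9 dx = 392/9.
  Sum: 1568/27 − 784/9 + 392/9 = 392/27.
∫_0^2 u² dx = 784/135, so ||u||_L² = 28*sqrt(15)/45.
∫_0^2 (u')² dx = 392/27, so ||u'||_L² = 14*sqrt(6)/9.
Ratio ||u||_L² / ||u'||_L² = sqrt(10)/5.
Sharp Poincaré constant on H^1_0(0, 2) is C_P = L/π = 2/π, achieved by sin(π/2·x).
A polynomial bump cannot attain the sharp Poincaré constant (only the first sine eigenfunction does), so the ratio is strictly less than C_P, consistent with ||u||_L² ≤ C_P ||u'||_L².


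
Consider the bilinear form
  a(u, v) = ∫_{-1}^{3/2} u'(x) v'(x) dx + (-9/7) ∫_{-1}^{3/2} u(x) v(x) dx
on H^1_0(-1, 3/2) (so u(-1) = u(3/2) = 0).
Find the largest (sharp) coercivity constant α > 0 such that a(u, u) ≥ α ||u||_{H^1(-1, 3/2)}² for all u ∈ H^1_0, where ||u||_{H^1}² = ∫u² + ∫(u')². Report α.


α = (-225 + 28*π^2)/(7*(25 + 4*π^2))

Coercivity of a(·,·) on H^1_0(-1, 3/2) means a(u, u) ≥ α ||u||_{H^1}² for every u ∈ H^1_0.
The interval has length L = 5/2, and Poincaré/coercivity depend only on L. Here a(u, u) = ∫(u')² + (-9/7)·∫u².
Here c = -9/7 < 0 with |c| < (π/L)² = 4*π^2/25, so coercivity still holds. The condition a(u,u) ≥ α||u||_{H^1}² reads (1−α)∫(u')² ≥ (α−c)∫u². Any admissible α is ≤ 1 (rapidly oscillating u have ∫u²/∫(u')² → 0), and α = 1 would force 0 ≥ (1−c)∫u², impossible since c < 1; so 1−α > 0. By the sharp Poincaré inequality on H^1_0 of an interval of length L, ∫(u')² ≥ (π/L)²∫u² with equality for the first sine mode sin(π(x−x₀)/L) (x₀ the left endpoint), so the inequality holds for all u iff (1−α)(π/L)² ≥ α − c, i.e. α ≤ ((π/L)² + c)/((π/L)² + 1) = (1 + c(L/π)²)/(1 + (L/π)²). (Direct route, valid since c ≤ 0: Poincaré gives c∫u² ≥ c(L/π)²∫(u')², so a(u,u) ≥ (1 + c(L/π)²)∫(u')², while ||u||_{H^1}² ≤ (1 + (L/π)²)∫(u')²; dividing yields the same α.) With (π/L)² = 4*π^2/25 and c = -9/7, the largest admissible constant is α = ((π/L)² + c)/((π/L)² + 1).
Simplifying, α = (-225 + 28*π^2)/(7*(25 + 4*π^2)).
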